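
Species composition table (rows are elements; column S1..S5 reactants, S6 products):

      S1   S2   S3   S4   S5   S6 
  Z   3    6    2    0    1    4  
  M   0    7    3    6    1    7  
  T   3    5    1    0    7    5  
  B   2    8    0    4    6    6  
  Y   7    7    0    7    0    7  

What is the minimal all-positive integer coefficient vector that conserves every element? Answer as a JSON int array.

Z: 2·3+1·6+5·2+3·0+2·1 = 24 | 6·4 = 24
M: 2·0+1·7+5·3+3·6+2·1 = 42 | 6·7 = 42
T: 2·3+1·5+5·1+3·0+2·7 = 30 | 6·5 = 30
B: 2·2+1·8+5·0+3·4+2·6 = 36 | 6·6 = 36
Y: 2·7+1·7+5·0+3·7+2·0 = 42 | 6·7 = 42
gcd(2,1,5,3,2,6) = 1

Coefficients: [2, 1, 5, 3, 2, 6]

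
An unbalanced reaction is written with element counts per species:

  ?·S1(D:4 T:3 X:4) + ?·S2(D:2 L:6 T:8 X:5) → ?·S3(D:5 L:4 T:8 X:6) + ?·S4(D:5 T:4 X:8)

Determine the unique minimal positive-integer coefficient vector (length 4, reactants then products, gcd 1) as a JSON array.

Coefficients: [4, 2, 3, 1]

D: 4·4+2·2 = 20 | 3·5+1·5 = 20
L: 4·0+2·6 = 12 | 3·4+1·0 = 12
T: 4·3+2·8 = 28 | 3·8+1·4 = 28
X: 4·4+2·5 = 26 | 3·6+1·8 = 26
gcd(4,2,3,1) = 1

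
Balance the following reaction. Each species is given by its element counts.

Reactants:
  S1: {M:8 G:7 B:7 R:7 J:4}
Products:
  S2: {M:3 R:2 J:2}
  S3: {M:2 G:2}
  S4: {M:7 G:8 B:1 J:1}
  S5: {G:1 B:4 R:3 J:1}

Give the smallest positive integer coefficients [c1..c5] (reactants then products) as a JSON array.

M: 3·8 = 24 | 3·3+4·2+1·7+5·0 = 24
G: 3·7 = 21 | 3·0+4·2+1·8+5·1 = 21
B: 3·7 = 21 | 3·0+4·0+1·1+5·4 = 21
R: 3·7 = 21 | 3·2+4·0+1·0+5·3 = 21
J: 3·4 = 12 | 3·2+4·0+1·1+5·1 = 12
gcd(3,3,4,1,5) = 1

Coefficients: [3, 3, 4, 1, 5]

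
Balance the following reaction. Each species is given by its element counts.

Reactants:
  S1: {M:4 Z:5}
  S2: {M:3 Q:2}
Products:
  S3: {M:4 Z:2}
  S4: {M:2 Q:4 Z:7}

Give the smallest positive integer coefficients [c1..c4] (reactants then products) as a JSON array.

M: 3·4+2·3 = 18 | 4·4+1·2 = 18
Q: 3·0+2·2 = 4 | 4·0+1·4 = 4
Z: 3·5+2·0 = 15 | 4·2+1·7 = 15
gcd(3,2,4,1) = 1

Coefficients: [3, 2, 4, 1]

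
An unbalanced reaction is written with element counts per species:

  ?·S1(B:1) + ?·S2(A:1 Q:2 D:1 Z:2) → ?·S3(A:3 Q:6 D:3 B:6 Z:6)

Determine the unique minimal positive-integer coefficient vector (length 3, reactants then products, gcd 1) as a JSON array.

A: 6·0+3·1 = 3 | 1·3 = 3
Q: 6·0+3·2 = 6 | 1·6 = 6
D: 6·0+3·1 = 3 | 1·3 = 3
B: 6·1+3·0 = 6 | 1·6 = 6
Z: 6·0+3·2 = 6 | 1·6 = 6
gcd(6,3,1) = 1

Coefficients: [6, 3, 1]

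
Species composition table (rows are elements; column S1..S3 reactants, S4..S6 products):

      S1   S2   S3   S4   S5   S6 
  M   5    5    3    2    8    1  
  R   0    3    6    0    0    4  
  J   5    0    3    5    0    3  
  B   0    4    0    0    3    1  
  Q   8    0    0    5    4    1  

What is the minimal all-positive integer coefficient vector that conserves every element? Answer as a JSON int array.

M: 5·5+6·5+1·3 = 58 | 2·2+6·8+6·1 = 58
R: 5·0+6·3+1·6 = 24 | 2·0+6·0+6·4 = 24
J: 5·5+6·0+1·3 = 28 | 2·5+6·0+6·3 = 28
B: 5·0+6·4+1·0 = 24 | 2·0+6·3+6·1 = 24
Q: 5·8+6·0+1·0 = 40 | 2·5+6·4+6·1 = 40
gcd(5,6,1,2,6,6) = 1

Coefficients: [5, 6, 1, 2, 6, 6]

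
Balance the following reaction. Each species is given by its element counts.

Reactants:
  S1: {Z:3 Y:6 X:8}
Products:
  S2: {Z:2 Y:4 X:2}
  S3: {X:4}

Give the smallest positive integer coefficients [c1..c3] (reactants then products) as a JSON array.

Z: 4·3 = 12 | 6·2+5·0 = 12
Y: 4·6 = 24 | 6·4+5·0 = 24
X: 4·8 = 32 | 6·2+5·4 = 32
gcd(4,6,5) = 1

Coefficients: [4, 6, 5]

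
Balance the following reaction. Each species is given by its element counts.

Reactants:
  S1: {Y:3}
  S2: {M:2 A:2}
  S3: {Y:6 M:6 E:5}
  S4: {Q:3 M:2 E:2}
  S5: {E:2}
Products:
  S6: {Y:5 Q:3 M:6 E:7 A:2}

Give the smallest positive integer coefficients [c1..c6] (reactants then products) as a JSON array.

Y: 3·3+3·0+1·6+3·0+5·0 = 15 | 3·5 = 15
Q: 3·0+3·0+1·0+3·3+5·0 = 9 | 3·3 = 9
M: 3·0+3·2+1·6+3·2+5·0 = 18 | 3·6 = 18
E: 3·0+3·0+1·5+3·2+5·2 = 21 | 3·7 = 21
A: 3·0+3·2+1·0+3·0+5·0 = 6 | 3·2 = 6
gcd(3,3,1,3,5,3) = 1

Coefficients: [3, 3, 1, 3, 5, 3]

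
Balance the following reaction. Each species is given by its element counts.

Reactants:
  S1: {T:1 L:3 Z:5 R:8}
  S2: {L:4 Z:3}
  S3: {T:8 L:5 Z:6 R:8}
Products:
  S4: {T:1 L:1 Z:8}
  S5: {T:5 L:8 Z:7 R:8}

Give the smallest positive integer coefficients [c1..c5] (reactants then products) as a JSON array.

Coefficients: [2, 5, 3, 1, 5]

T: 2·1+5·0+3·8 = 26 | 1·1+5·5 = 26
L: 2·3+5·4+3·5 = 41 | 1·1+5·8 = 41
Z: 2·5+5·3+3·6 = 43 | 1·8+5·7 = 43
R: 2·8+5·0+3·8 = 40 | 1·0+5·8 = 40
gcd(2,5,3,1,5) = 1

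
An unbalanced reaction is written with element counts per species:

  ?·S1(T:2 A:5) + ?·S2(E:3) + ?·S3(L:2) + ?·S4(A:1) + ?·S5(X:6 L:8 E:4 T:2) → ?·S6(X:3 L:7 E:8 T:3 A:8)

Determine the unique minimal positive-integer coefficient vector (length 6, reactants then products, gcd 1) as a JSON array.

Coefficients: [2, 4, 3, 6, 1, 2]

X: 2·0+4·0+3·0+6·0+1·6 = 6 | 2·3 = 6
L: 2·0+4·0+3·2+6·0+1·8 = 14 | 2·7 = 14
E: 2·0+4·3+3·0+6·0+1·4 = 16 | 2·8 = 16
T: 2·2+4·0+3·0+6·0+1·2 = 6 | 2·3 = 6
A: 2·5+4·0+3·0+6·1+1·0 = 16 | 2·8 = 16
gcd(2,4,3,6,1,2) = 1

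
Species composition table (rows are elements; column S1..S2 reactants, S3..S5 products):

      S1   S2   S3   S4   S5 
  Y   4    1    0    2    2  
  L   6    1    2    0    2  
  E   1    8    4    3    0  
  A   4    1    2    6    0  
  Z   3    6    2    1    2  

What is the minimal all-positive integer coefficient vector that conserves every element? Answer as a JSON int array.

Coefficients: [3, 2, 4, 1, 6]

Y: 3·4+2·1 = 14 | 4·0+1·2+6·2 = 14
L: 3·6+2·1 = 20 | 4·2+1·0+6·2 = 20
E: 3·1+2·8 = 19 | 4·4+1·3+6·0 = 19
A: 3·4+2·1 = 14 | 4·2+1·6+6·0 = 14
Z: 3·3+2·6 = 21 | 4·2+1·1+6·2 = 21
gcd(3,2,4,1,6) = 1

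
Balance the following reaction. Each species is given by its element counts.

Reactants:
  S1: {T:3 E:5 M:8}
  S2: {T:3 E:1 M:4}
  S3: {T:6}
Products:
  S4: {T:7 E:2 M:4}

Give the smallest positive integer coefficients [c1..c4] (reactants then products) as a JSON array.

T: 2·3+2·3+5·6 = 42 | 6·7 = 42
E: 2·5+2·1+5·0 = 12 | 6·2 = 12
M: 2·8+2·4+5·0 = 24 | 6·4 = 24
gcd(2,2,5,6) = 1

Coefficients: [2, 2, 5, 6]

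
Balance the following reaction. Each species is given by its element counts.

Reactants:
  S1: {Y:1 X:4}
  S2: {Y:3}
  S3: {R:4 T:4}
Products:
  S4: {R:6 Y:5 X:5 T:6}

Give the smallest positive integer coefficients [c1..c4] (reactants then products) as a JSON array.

Coefficients: [5, 5, 6, 4]

R: 5·0+5·0+6·4 = 24 | 4·6 = 24
Y: 5·1+5·3+6·0 = 20 | 4·5 = 20
X: 5·4+5·0+6·0 = 20 | 4·5 = 20
T: 5·0+5·0+6·4 = 24 | 4·6 = 24
gcd(5,5,6,4) = 1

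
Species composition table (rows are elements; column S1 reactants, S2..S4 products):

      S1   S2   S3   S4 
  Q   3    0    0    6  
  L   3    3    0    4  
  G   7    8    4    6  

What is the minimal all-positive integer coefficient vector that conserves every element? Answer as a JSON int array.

Coefficients: [6, 2, 2, 3]

Q: 6·3 = 18 | 2·0+2·0+3·6 = 18
L: 6·3 = 18 | 2·3+2·0+3·4 = 18
G: 6·7 = 42 | 2·8+2·4+3·6 = 42
gcd(6,2,2,3) = 1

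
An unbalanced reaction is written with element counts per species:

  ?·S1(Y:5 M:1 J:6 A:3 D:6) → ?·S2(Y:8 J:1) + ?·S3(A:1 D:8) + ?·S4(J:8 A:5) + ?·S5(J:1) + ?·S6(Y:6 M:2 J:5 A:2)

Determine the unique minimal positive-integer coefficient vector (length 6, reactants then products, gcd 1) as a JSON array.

Coefficients: [4, 1, 3, 1, 5, 2]

Y: 4·5 = 20 | 1·8+3·0+1·0+5·0+2·6 = 20
M: 4·1 = 4 | 1·0+3·0+1·0+5·0+2·2 = 4
J: 4·6 = 24 | 1·1+3·0+1·8+5·1+2·5 = 24
A: 4·3 = 12 | 1·0+3·1+1·5+5·0+2·2 = 12
D: 4·6 = 24 | 1·0+3·8+1·0+5·0+2·0 = 24
gcd(4,1,3,1,5,2) = 1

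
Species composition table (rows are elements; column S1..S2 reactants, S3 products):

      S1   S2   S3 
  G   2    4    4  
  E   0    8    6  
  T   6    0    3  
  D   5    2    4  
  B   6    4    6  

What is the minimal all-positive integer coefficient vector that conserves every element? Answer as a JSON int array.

Coefficients: [2, 3, 4]

G: 2·2+3·4 = 16 | 4·4 = 16
E: 2·0+3·8 = 24 | 4·6 = 24
T: 2·6+3·0 = 12 | 4·3 = 12
D: 2·5+3·2 = 16 | 4·4 = 16
B: 2·6+3·4 = 24 | 4·6 = 24
gcd(2,3,4) = 1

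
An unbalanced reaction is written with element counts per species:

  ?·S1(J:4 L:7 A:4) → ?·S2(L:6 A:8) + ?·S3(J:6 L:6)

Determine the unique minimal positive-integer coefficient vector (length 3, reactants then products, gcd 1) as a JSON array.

Coefficients: [6, 3, 4]

J: 6·4 = 24 | 3·0+4·6 = 24
L: 6·7 = 42 | 3·6+4·6 = 42
A: 6·4 = 24 | 3·8+4·0 = 24
gcd(6,3,4) = 1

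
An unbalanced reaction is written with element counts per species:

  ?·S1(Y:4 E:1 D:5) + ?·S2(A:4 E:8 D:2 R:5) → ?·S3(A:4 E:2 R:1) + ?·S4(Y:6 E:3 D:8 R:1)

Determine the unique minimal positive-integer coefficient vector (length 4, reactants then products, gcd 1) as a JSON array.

A: 6·0+1·4 = 4 | 1·4+4·0 = 4
Y: 6·4+1·0 = 24 | 1·0+4·6 = 24
E: 6·1+1·8 = 14 | 1·2+4·3 = 14
D: 6·5+1·2 = 32 | 1·0+4·8 = 32
R: 6·0+1·5 = 5 | 1·1+4·1 = 5
gcd(6,1,1,4) = 1

Coefficients: [6, 1, 1, 4]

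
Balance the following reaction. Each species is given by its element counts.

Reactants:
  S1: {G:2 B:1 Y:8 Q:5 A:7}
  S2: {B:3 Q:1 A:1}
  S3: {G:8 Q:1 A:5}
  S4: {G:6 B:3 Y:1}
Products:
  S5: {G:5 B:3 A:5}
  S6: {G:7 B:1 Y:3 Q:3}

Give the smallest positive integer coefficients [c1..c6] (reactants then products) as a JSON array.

Coefficients: [1, 3, 4, 4, 6, 4]

G: 1·2+3·0+4·8+4·6 = 58 | 6·5+4·7 = 58
B: 1·1+3·3+4·0+4·3 = 22 | 6·3+4·1 = 22
Y: 1·8+3·0+4·0+4·1 = 12 | 6·0+4·3 = 12
Q: 1·5+3·1+4·1+4·0 = 12 | 6·0+4·3 = 12
A: 1·7+3·1+4·5+4·0 = 30 | 6·5+4·0 = 30
gcd(1,3,4,4,6,4) = 1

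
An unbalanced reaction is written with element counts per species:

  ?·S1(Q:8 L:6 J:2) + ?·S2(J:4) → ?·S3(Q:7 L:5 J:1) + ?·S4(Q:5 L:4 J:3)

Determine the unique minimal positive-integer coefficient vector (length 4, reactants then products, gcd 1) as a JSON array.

Coefficients: [6, 1, 4, 4]

Q: 6·8+1·0 = 48 | 4·7+4·5 = 48
L: 6·6+1·0 = 36 | 4·5+4·4 = 36
J: 6·2+1·4 = 16 | 4·1+4·3 = 16
gcd(6,1,4,4) = 1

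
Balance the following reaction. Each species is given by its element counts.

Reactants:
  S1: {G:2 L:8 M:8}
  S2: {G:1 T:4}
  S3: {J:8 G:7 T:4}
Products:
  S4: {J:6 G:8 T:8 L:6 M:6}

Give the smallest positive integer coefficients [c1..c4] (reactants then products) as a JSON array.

J: 3·0+5·0+3·8 = 24 | 4·6 = 24
G: 3·2+5·1+3·7 = 32 | 4·8 = 32
T: 3·0+5·4+3·4 = 32 | 4·8 = 32
L: 3·8+5·0+3·0 = 24 | 4·6 = 24
M: 3·8+5·0+3·0 = 24 | 4·6 = 24
gcd(3,5,3,4) = 1

Coefficients: [3, 5, 3, 4]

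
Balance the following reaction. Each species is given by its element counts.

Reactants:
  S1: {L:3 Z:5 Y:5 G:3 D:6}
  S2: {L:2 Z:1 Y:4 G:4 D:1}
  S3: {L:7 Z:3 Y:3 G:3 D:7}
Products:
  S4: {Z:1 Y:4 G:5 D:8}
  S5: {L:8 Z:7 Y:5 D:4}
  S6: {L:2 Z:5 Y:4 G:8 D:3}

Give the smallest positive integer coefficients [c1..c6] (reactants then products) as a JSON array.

Coefficients: [6, 1, 2, 4, 4, 1]

L: 6·3+1·2+2·7 = 34 | 4·0+4·8+1·2 = 34
Z: 6·5+1·1+2·3 = 37 | 4·1+4·7+1·5 = 37
Y: 6·5+1·4+2·3 = 40 | 4·4+4·5+1·4 = 40
G: 6·3+1·4+2·3 = 28 | 4·5+4·0+1·8 = 28
D: 6·6+1·1+2·7 = 51 | 4·8+4·4+1·3 = 51
gcd(6,1,2,4,4,1) = 1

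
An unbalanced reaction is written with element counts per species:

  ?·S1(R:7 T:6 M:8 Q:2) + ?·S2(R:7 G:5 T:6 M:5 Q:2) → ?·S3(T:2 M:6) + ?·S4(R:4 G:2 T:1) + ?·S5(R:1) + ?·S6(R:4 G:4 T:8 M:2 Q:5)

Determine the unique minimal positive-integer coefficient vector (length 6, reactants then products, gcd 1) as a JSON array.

R: 1·7+4·7 = 35 | 4·0+6·4+3·1+2·4 = 35
G: 1·0+4·5 = 20 | 4·0+6·2+3·0+2·4 = 20
T: 1·6+4·6 = 30 | 4·2+6·1+3·0+2·8 = 30
M: 1·8+4·5 = 28 | 4·6+6·0+3·0+2·2 = 28
Q: 1·2+4·2 = 10 | 4·0+6·0+3·0+2·5 = 10
gcd(1,4,4,6,3,2) = 1

Coefficients: [1, 4, 4, 6, 3, 2]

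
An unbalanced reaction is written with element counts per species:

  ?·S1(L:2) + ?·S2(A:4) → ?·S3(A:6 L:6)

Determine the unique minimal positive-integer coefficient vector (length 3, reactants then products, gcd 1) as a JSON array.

Coefficients: [6, 3, 2]

A: 6·0+3·4 = 12 | 2·6 = 12
L: 6·2+3·0 = 12 | 2·6 = 12
gcd(6,3,2) = 1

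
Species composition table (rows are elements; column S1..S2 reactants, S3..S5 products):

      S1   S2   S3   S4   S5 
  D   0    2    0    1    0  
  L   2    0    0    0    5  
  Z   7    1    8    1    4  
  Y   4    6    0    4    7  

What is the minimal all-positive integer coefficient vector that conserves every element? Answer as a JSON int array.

Coefficients: [5, 3, 3, 6, 2]

D: 5·0+3·2 = 6 | 3·0+6·1+2·0 = 6
L: 5·2+3·0 = 10 | 3·0+6·0+2·5 = 10
Z: 5·7+3·1 = 38 | 3·8+6·1+2·4 = 38
Y: 5·4+3·6 = 38 | 3·0+6·4+2·7 = 38
gcd(5,3,3,6,2) = 1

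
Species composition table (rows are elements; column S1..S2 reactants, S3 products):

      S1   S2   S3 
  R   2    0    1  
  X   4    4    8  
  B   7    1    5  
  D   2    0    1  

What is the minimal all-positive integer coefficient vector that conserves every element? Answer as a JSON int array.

Coefficients: [1, 3, 2]

R: 1·2+3·0 = 2 | 2·1 = 2
X: 1·4+3·4 = 16 | 2·8 = 16
B: 1·7+3·1 = 10 | 2·5 = 10
D: 1·2+3·0 = 2 | 2·1 = 2
gcd(1,3,2) = 1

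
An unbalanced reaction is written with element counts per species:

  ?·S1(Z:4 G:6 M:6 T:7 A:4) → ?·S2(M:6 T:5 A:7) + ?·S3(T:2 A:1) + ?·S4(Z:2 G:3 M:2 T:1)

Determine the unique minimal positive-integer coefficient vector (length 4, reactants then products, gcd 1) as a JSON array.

Z: 3·4 = 12 | 1·0+5·0+6·2 = 12
G: 3·6 = 18 | 1·0+5·0+6·3 = 18
M: 3·6 = 18 | 1·6+5·0+6·2 = 18
T: 3·7 = 21 | 1·5+5·2+6·1 = 21
A: 3·4 = 12 | 1·7+5·1+6·0 = 12
gcd(3,1,5,6) = 1

Coefficients: [3, 1, 5, 6]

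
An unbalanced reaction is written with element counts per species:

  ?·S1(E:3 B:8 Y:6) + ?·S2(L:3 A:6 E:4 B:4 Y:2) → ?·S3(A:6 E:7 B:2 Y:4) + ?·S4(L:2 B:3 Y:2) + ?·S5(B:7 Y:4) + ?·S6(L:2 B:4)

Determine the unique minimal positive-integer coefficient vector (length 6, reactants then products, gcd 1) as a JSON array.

L: 6·0+6·3 = 18 | 6·0+4·2+4·0+5·2 = 18
A: 6·0+6·6 = 36 | 6·6+4·0+4·0+5·0 = 36
E: 6·3+6·4 = 42 | 6·7+4·0+4·0+5·0 = 42
B: 6·8+6·4 = 72 | 6·2+4·3+4·7+5·4 = 72
Y: 6·6+6·2 = 48 | 6·4+4·2+4·4+5·0 = 48
gcd(6,6,6,4,4,5) = 1

Coefficients: [6, 6, 6, 4, 4, 5]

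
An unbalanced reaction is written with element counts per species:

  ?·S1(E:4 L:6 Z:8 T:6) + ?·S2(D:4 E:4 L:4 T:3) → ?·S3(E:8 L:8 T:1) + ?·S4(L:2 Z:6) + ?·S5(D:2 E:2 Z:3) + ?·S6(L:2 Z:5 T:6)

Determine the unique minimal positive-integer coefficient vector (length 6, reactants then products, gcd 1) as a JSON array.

Coefficients: [6, 1, 3, 2, 2, 6]

D: 6·0+1·4 = 4 | 3·0+2·0+2·2+6·0 = 4
E: 6·4+1·4 = 28 | 3·8+2·0+2·2+6·0 = 28
L: 6·6+1·4 = 40 | 3·8+2·2+2·0+6·2 = 40
Z: 6·8+1·0 = 48 | 3·0+2·6+2·3+6·5 = 48
T: 6·6+1·3 = 39 | 3·1+2·0+2·0+6·6 = 39
gcd(6,1,3,2,2,6) = 1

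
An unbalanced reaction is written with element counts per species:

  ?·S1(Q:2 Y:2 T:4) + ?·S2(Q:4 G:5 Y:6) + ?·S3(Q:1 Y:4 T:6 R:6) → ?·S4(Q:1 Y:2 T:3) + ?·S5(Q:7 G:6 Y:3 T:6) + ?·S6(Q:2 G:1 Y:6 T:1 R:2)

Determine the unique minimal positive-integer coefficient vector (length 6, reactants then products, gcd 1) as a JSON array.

Q: 6·2+3·4+1·1 = 25 | 5·1+2·7+3·2 = 25
G: 6·0+3·5+1·0 = 15 | 5·0+2·6+3·1 = 15
Y: 6·2+3·6+1·4 = 34 | 5·2+2·3+3·6 = 34
T: 6·4+3·0+1·6 = 30 | 5·3+2·6+3·1 = 30
R: 6·0+3·0+1·6 = 6 | 5·0+2·0+3·2 = 6
gcd(6,3,1,5,2,3) = 1

Coefficients: [6, 3, 1, 5, 2, 3]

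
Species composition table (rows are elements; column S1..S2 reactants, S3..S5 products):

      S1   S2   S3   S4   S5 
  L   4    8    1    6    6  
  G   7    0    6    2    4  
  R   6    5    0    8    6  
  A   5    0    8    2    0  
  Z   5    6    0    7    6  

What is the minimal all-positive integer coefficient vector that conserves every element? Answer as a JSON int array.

L: 4·4+2·8 = 32 | 2·1+2·6+3·6 = 32
G: 4·7+2·0 = 28 | 2·6+2·2+3·4 = 28
R: 4·6+2·5 = 34 | 2·0+2·8+3·6 = 34
A: 4·5+2·0 = 20 | 2·8+2·2+3·0 = 20
Z: 4·5+2·6 = 32 | 2·0+2·7+3·6 = 32
gcd(4,2,2,2,3) = 1

Coefficients: [4, 2, 2, 2, 3]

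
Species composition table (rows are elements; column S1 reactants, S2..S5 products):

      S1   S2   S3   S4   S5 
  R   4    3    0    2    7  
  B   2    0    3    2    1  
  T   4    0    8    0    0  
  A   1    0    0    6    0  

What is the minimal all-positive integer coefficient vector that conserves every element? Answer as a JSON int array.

R: 6·4 = 24 | 5·3+3·0+1·2+1·7 = 24
B: 6·2 = 12 | 5·0+3·3+1·2+1·1 = 12
T: 6·4 = 24 | 5·0+3·8+1·0+1·0 = 24
A: 6·1 = 6 | 5·0+3·0+1·6+1·0 = 6
gcd(6,5,3,1,1) = 1

Coefficients: [6, 5, 3, 1, 1]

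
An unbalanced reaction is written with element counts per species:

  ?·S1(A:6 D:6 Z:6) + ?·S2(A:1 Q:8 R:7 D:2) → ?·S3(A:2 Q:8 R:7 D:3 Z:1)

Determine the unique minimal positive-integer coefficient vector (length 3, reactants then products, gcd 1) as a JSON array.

A: 1·6+6·1 = 12 | 6·2 = 12
Q: 1·0+6·8 = 48 | 6·8 = 48
R: 1·0+6·7 = 42 | 6·7 = 42
D: 1·6+6·2 = 18 | 6·3 = 18
Z: 1·6+6·0 = 6 | 6·1 = 6
gcd(1,6,6) = 1

Coefficients: [1, 6, 6]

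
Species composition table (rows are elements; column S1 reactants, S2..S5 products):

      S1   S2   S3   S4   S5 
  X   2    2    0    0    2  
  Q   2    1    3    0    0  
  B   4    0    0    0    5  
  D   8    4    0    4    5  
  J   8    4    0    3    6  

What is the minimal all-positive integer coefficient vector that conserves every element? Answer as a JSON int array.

Coefficients: [5, 1, 3, 4, 4]

X: 5·2 = 10 | 1·2+3·0+4·0+4·2 = 10
Q: 5·2 = 10 | 1·1+3·3+4·0+4·0 = 10
B: 5·4 = 20 | 1·0+3·0+4·0+4·5 = 20
D: 5·8 = 40 | 1·4+3·0+4·4+4·5 = 40
J: 5·8 = 40 | 1·4+3·0+4·3+4·6 = 40
gcd(5,1,3,4,4) = 1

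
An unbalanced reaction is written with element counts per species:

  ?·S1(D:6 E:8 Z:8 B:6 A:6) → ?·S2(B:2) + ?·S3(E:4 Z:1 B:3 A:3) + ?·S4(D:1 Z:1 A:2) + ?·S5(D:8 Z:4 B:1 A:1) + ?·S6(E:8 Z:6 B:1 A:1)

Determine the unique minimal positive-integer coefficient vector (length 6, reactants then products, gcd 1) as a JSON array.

Coefficients: [5, 6, 4, 6, 3, 3]

D: 5·6 = 30 | 6·0+4·0+6·1+3·8+3·0 = 30
E: 5·8 = 40 | 6·0+4·4+6·0+3·0+3·8 = 40
Z: 5·8 = 40 | 6·0+4·1+6·1+3·4+3·6 = 40
B: 5·6 = 30 | 6·2+4·3+6·0+3·1+3·1 = 30
A: 5·6 = 30 | 6·0+4·3+6·2+3·1+3·1 = 30
gcd(5,6,4,6,3,3) = 1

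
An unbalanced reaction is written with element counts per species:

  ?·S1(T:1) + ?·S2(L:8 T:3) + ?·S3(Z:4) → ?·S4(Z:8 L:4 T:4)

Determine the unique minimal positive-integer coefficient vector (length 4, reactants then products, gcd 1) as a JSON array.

Coefficients: [5, 1, 4, 2]

Z: 5·0+1·0+4·4 = 16 | 2·8 = 16
L: 5·0+1·8+4·0 = 8 | 2·4 = 8
T: 5·1+1·3+4·0 = 8 | 2·4 = 8
gcd(5,1,4,2) = 1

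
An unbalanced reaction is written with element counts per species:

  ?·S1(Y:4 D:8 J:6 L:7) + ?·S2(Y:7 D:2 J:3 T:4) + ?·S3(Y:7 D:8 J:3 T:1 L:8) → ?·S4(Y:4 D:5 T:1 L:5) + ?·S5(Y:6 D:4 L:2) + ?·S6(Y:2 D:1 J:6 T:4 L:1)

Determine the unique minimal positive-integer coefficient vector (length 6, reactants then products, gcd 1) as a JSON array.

Coefficients: [2, 5, 1, 1, 6, 5]

Y: 2·4+5·7+1·7 = 50 | 1·4+6·6+5·2 = 50
D: 2·8+5·2+1·8 = 34 | 1·5+6·4+5·1 = 34
J: 2·6+5·3+1·3 = 30 | 1·0+6·0+5·6 = 30
T: 2·0+5·4+1·1 = 21 | 1·1+6·0+5·4 = 21
L: 2·7+5·0+1·8 = 22 | 1·5+6·2+5·1 = 22
gcd(2,5,1,1,6,5) = 1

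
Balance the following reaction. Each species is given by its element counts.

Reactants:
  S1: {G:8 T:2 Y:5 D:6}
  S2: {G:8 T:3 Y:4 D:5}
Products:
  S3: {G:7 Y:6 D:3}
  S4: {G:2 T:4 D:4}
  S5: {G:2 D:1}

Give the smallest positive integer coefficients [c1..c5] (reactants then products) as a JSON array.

Coefficients: [4, 4, 6, 5, 6]

G: 4·8+4·8 = 64 | 6·7+5·2+6·2 = 64
T: 4·2+4·3 = 20 | 6·0+5·4+6·0 = 20
Y: 4·5+4·4 = 36 | 6·6+5·0+6·0 = 36
D: 4·6+4·5 = 44 | 6·3+5·4+6·1 = 44
gcd(4,4,6,5,6) = 1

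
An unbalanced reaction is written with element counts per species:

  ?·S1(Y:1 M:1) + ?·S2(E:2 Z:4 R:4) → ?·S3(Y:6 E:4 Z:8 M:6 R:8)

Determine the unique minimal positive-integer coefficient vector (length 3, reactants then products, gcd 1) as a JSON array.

Y: 6·1+2·0 = 6 | 1·6 = 6
E: 6·0+2·2 = 4 | 1·4 = 4
Z: 6·0+2·4 = 8 | 1·8 = 8
M: 6·1+2·0 = 6 | 1·6 = 6
R: 6·0+2·4 = 8 | 1·8 = 8
gcd(6,2,1) = 1

Coefficients: [6, 2, 1]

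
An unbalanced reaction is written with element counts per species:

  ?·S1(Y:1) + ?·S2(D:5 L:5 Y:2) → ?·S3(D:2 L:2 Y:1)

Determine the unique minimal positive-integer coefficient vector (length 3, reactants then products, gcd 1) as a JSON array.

Coefficients: [1, 2, 5]

D: 1·0+2·5 = 10 | 5·2 = 10
L: 1·0+2·5 = 10 | 5·2 = 10
Y: 1·1+2·2 = 5 | 5·1 = 5
gcd(1,2,5) = 1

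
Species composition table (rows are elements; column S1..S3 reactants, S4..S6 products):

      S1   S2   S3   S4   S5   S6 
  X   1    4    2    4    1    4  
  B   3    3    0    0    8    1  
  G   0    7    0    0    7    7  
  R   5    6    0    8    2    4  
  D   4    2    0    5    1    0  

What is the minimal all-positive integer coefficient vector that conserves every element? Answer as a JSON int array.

Coefficients: [6, 5, 3, 6, 4, 1]

X: 6·1+5·4+3·2 = 32 | 6·4+4·1+1·4 = 32
B: 6·3+5·3+3·0 = 33 | 6·0+4·8+1·1 = 33
G: 6·0+5·7+3·0 = 35 | 6·0+4·7+1·7 = 35
R: 6·5+5·6+3·0 = 60 | 6·8+4·2+1·4 = 60
D: 6·4+5·2+3·0 = 34 | 6·5+4·1+1·0 = 34
gcd(6,5,3,6,4,1) = 1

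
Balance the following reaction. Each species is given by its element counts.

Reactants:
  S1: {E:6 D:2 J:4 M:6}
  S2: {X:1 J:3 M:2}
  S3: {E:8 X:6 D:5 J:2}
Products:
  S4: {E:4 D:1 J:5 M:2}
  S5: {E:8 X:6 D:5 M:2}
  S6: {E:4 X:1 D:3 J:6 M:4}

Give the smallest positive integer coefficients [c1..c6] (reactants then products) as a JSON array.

E: 4·6+1·0+6·8 = 72 | 5·4+6·8+1·4 = 72
X: 4·0+1·1+6·6 = 37 | 5·0+6·6+1·1 = 37
D: 4·2+1·0+6·5 = 38 | 5·1+6·5+1·3 = 38
J: 4·4+1·3+6·2 = 31 | 5·5+6·0+1·6 = 31
M: 4·6+1·2+6·0 = 26 | 5·2+6·2+1·4 = 26
gcd(4,1,6,5,6,1) = 1

Coefficients: [4, 1, 6, 5, 6, 1]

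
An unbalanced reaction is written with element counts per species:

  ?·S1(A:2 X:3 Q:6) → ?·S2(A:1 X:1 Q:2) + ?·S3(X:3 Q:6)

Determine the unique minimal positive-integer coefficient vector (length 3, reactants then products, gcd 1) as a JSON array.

Coefficients: [3, 6, 1]

A: 3·2 = 6 | 6·1+1·0 = 6
X: 3·3 = 9 | 6·1+1·3 = 9
Q: 3·6 = 18 | 6·2+1·6 = 18
gcd(3,6,1) = 1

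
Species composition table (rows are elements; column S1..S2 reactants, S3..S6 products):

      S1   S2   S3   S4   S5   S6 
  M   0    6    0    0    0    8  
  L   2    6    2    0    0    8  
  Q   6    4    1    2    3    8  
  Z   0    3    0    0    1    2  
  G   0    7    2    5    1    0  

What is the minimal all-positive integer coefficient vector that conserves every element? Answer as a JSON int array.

M: 6·0+4·6 = 24 | 6·0+2·0+6·0+3·8 = 24
L: 6·2+4·6 = 36 | 6·2+2·0+6·0+3·8 = 36
Q: 6·6+4·4 = 52 | 6·1+2·2+6·3+3·8 = 52
Z: 6·0+4·3 = 12 | 6·0+2·0+6·1+3·2 = 12
G: 6·0+4·7 = 28 | 6·2+2·5+6·1+3·0 = 28
gcd(6,4,6,2,6,3) = 1

Coefficients: [6, 4, 6, 2, 6, 3]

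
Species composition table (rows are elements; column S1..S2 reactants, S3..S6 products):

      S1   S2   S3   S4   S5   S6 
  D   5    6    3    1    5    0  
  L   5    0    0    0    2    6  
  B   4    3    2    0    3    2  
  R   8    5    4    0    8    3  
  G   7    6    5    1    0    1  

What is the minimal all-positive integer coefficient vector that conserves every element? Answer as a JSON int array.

D: 4·5+1·6 = 26 | 5·3+6·1+1·5+3·0 = 26
L: 4·5+1·0 = 20 | 5·0+6·0+1·2+3·6 = 20
B: 4·4+1·3 = 19 | 5·2+6·0+1·3+3·2 = 19
R: 4·8+1·5 = 37 | 5·4+6·0+1·8+3·3 = 37
G: 4·7+1·6 = 34 | 5·5+6·1+1·0+3·1 = 34
gcd(4,1,5,6,1,3) = 1

Coefficients: [4, 1, 5, 6, 1, 3]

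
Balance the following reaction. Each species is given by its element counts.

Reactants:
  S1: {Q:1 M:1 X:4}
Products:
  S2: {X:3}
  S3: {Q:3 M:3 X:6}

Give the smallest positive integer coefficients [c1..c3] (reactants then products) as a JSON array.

Coefficients: [3, 2, 1]

Q: 3·1 = 3 | 2·0+1·3 = 3
M: 3·1 = 3 | 2·0+1·3 = 3
X: 3·4 = 12 | 2·3+1·6 = 12
gcd(3,2,1) = 1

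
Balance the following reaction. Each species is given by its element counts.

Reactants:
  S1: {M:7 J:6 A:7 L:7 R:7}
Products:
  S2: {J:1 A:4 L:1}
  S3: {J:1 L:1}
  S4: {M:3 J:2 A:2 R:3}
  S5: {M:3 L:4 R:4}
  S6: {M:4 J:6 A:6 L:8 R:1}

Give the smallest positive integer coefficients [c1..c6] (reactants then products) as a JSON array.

Coefficients: [4, 3, 5, 5, 3, 1]

M: 4·7 = 28 | 3·0+5·0+5·3+3·3+1·4 = 28
J: 4·6 = 24 | 3·1+5·1+5·2+3·0+1·6 = 24
A: 4·7 = 28 | 3·4+5·0+5·2+3·0+1·6 = 28
L: 4·7 = 28 | 3·1+5·1+5·0+3·4+1·8 = 28
R: 4·7 = 28 | 3·0+5·0+5·3+3·4+1·1 = 28
gcd(4,3,5,5,3,1) = 1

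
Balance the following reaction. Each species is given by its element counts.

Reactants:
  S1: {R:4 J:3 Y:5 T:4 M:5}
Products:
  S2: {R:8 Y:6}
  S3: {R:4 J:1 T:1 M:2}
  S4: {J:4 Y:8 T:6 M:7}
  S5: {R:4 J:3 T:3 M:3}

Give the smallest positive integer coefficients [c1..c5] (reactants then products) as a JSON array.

R: 6·4 = 24 | 1·8+3·4+3·0+1·4 = 24
J: 6·3 = 18 | 1·0+3·1+3·4+1·3 = 18
Y: 6·5 = 30 | 1·6+3·0+3·8+1·0 = 30
T: 6·4 = 24 | 1·0+3·1+3·6+1·3 = 24
M: 6·5 = 30 | 1·0+3·2+3·7+1·3 = 30
gcd(6,1,3,3,1) = 1

Coefficients: [6, 1, 3, 3, 1]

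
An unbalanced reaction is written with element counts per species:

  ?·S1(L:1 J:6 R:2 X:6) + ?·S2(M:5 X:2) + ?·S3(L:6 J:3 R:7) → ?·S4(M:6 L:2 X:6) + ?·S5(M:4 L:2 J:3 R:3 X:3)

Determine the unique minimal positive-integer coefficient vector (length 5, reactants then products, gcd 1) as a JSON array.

Coefficients: [2, 6, 2, 1, 6]

M: 2·0+6·5+2·0 = 30 | 1·6+6·4 = 30
L: 2·1+6·0+2·6 = 14 | 1·2+6·2 = 14
J: 2·6+6·0+2·3 = 18 | 1·0+6·3 = 18
R: 2·2+6·0+2·7 = 18 | 1·0+6·3 = 18
X: 2·6+6·2+2·0 = 24 | 1·6+6·3 = 24
gcd(2,6,2,1,6) = 1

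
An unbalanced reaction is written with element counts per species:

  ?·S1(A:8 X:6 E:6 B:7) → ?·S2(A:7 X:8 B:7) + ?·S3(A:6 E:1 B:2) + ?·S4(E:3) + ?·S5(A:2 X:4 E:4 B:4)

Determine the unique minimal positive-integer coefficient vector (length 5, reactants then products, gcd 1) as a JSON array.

Coefficients: [6, 2, 4, 4, 5]

A: 6·8 = 48 | 2·7+4·6+4·0+5·2 = 48
X: 6·6 = 36 | 2·8+4·0+4·0+5·4 = 36
E: 6·6 = 36 | 2·0+4·1+4·3+5·4 = 36
B: 6·7 = 42 | 2·7+4·2+4·0+5·4 = 42
gcd(6,2,4,4,5) = 1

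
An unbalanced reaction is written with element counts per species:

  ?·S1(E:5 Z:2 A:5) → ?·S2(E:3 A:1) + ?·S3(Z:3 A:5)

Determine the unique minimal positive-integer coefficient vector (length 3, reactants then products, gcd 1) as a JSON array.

E: 3·5 = 15 | 5·3+2·0 = 15
Z: 3·2 = 6 | 5·0+2·3 = 6
A: 3·5 = 15 | 5·1+2·5 = 15
gcd(3,5,2) = 1

Coefficients: [3, 5, 2]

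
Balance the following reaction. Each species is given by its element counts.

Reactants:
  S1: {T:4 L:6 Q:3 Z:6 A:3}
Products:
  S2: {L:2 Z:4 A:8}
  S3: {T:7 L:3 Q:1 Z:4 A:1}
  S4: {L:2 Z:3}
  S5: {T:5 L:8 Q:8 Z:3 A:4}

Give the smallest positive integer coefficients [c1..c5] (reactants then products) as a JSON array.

Coefficients: [6, 1, 2, 6, 2]

T: 6·4 = 24 | 1·0+2·7+6·0+2·5 = 24
L: 6·6 = 36 | 1·2+2·3+6·2+2·8 = 36
Q: 6·3 = 18 | 1·0+2·1+6·0+2·8 = 18
Z: 6·6 = 36 | 1·4+2·4+6·3+2·3 = 36
A: 6·3 = 18 | 1·8+2·1+6·0+2·4 = 18
gcd(6,1,2,6,2) = 1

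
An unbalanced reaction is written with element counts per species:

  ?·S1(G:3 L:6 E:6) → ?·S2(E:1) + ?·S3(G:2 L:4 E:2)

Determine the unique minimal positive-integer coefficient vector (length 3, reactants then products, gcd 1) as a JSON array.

Coefficients: [2, 6, 3]

G: 2·3 = 6 | 6·0+3·2 = 6
L: 2·6 = 12 | 6·0+3·4 = 12
E: 2·6 = 12 | 6·1+3·2 = 12
gcd(2,6,3) = 1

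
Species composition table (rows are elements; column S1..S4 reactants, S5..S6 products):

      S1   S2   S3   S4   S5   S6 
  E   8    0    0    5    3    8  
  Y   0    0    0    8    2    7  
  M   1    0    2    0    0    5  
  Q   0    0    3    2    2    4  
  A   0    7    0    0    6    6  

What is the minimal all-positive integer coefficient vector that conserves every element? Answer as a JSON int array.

Coefficients: [2, 6, 4, 3, 5, 2]

E: 2·8+6·0+4·0+3·5 = 31 | 5·3+2·8 = 31
Y: 2·0+6·0+4·0+3·8 = 24 | 5·2+2·7 = 24
M: 2·1+6·0+4·2+3·0 = 10 | 5·0+2·5 = 10
Q: 2·0+6·0+4·3+3·2 = 18 | 5·2+2·4 = 18
A: 2·0+6·7+4·0+3·0 = 42 | 5·6+2·6 = 42
gcd(2,6,4,3,5,2) = 1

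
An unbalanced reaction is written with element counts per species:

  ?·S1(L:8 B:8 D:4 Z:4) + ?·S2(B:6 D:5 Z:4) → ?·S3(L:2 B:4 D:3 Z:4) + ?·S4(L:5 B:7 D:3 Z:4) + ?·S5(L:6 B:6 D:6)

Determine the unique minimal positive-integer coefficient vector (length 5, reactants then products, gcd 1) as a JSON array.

L: 6·8+3·0 = 48 | 3·2+6·5+2·6 = 48
B: 6·8+3·6 = 66 | 3·4+6·7+2·6 = 66
D: 6·4+3·5 = 39 | 3·3+6·3+2·6 = 39
Z: 6·4+3·4 = 36 | 3·4+6·4+2·0 = 36
gcd(6,3,3,6,2) = 1

Coefficients: [6, 3, 3, 6, 2]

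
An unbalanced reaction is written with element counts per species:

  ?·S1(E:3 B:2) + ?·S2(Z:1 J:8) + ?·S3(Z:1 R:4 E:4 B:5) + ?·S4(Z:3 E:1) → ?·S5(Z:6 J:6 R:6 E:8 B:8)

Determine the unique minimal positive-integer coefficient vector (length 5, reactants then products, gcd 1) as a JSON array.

Coefficients: [1, 3, 6, 5, 4]

Z: 1·0+3·1+6·1+5·3 = 24 | 4·6 = 24
J: 1·0+3·8+6·0+5·0 = 24 | 4·6 = 24
R: 1·0+3·0+6·4+5·0 = 24 | 4·6 = 24
E: 1·3+3·0+6·4+5·1 = 32 | 4·8 = 32
B: 1·2+3·0+6·5+5·0 = 32 | 4·8 = 32
gcd(1,3,6,5,4) = 1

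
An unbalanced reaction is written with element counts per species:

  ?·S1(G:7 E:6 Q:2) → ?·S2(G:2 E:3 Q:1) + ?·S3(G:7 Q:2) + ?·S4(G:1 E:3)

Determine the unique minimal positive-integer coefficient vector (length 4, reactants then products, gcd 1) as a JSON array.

G: 5·7 = 35 | 4·2+3·7+6·1 = 35
E: 5·6 = 30 | 4·3+3·0+6·3 = 30
Q: 5·2 = 10 | 4·1+3·2+6·0 = 10
gcd(5,4,3,6) = 1

Coefficients: [5, 4, 3, 6]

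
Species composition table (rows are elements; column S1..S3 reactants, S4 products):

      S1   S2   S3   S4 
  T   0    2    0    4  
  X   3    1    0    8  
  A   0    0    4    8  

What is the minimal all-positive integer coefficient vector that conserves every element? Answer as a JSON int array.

T: 2·0+2·2+2·0 = 4 | 1·4 = 4
X: 2·3+2·1+2·0 = 8 | 1·8 = 8
A: 2·0+2·0+2·4 = 8 | 1·8 = 8
gcd(2,2,2,1) = 1

Coefficients: [2, 2, 2, 1]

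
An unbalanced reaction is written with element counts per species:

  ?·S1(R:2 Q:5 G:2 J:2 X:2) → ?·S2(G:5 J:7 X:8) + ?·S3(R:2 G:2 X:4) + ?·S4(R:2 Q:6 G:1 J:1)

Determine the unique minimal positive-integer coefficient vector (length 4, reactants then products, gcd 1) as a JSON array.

R: 6·2 = 12 | 1·0+1·2+5·2 = 12
Q: 6·5 = 30 | 1·0+1·0+5·6 = 30
G: 6·2 = 12 | 1·5+1·2+5·1 = 12
J: 6·2 = 12 | 1·7+1·0+5·1 = 12
X: 6·2 = 12 | 1·8+1·4+5·0 = 12
gcd(6,1,1,5) = 1

Coefficients: [6, 1, 1, 5]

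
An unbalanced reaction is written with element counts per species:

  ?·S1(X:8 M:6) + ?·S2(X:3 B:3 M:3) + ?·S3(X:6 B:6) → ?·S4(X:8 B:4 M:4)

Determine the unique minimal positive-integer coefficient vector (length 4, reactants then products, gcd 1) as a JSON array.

X: 3·8+2·3+3·6 = 48 | 6·8 = 48
B: 3·0+2·3+3·6 = 24 | 6·4 = 24
M: 3·6+2·3+3·0 = 24 | 6·4 = 24
gcd(3,2,3,6) = 1

Coefficients: [3, 2, 3, 6]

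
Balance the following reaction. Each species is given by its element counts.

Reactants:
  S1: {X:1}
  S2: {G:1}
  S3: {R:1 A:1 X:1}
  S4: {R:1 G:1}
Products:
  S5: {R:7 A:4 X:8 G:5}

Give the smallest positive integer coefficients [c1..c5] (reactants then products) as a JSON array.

R: 4·0+2·0+4·1+3·1 = 7 | 1·7 = 7
A: 4·0+2·0+4·1+3·0 = 4 | 1·4 = 4
X: 4·1+2·0+4·1+3·0 = 8 | 1·8 = 8
G: 4·0+2·1+4·0+3·1 = 5 | 1·5 = 5
gcd(4,2,4,3,1) = 1

Coefficients: [4, 2, 4, 3, 1]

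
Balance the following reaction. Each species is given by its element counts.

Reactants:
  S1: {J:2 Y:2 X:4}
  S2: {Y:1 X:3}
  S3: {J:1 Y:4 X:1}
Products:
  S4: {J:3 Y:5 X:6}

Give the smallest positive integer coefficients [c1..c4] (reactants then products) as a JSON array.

J: 6·2+1·0+3·1 = 15 | 5·3 = 15
Y: 6·2+1·1+3·4 = 25 | 5·5 = 25
X: 6·4+1·3+3·1 = 30 | 5·6 = 30
gcd(6,1,3,5) = 1

Coefficients: [6, 1, 3, 5]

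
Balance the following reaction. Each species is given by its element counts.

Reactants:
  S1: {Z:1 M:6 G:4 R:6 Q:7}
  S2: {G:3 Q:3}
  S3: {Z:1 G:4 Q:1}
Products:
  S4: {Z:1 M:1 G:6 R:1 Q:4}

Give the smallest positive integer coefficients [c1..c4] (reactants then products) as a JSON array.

Z: 1·1+4·0+5·1 = 6 | 6·1 = 6
M: 1·6+4·0+5·0 = 6 | 6·1 = 6
G: 1·4+4·3+5·4 = 36 | 6·6 = 36
R: 1·6+4·0+5·0 = 6 | 6·1 = 6
Q: 1·7+4·3+5·1 = 24 | 6·4 = 24
gcd(1,4,5,6) = 1

Coefficients: [1, 4, 5, 6]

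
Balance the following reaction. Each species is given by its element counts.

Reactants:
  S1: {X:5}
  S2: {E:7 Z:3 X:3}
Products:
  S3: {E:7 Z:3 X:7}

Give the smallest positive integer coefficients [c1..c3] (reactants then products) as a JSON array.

Coefficients: [4, 5, 5]

E: 4·0+5·7 = 35 | 5·7 = 35
Z: 4·0+5·3 = 15 | 5·3 = 15
X: 4·5+5·3 = 35 | 5·7 = 35
gcd(4,5,5) = 1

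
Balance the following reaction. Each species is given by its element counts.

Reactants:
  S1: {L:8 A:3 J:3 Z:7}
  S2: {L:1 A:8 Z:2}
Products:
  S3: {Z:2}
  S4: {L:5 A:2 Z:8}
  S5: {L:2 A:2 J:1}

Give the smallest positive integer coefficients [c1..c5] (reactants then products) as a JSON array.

L: 2·8+1·1 = 17 | 4·0+1·5+6·2 = 17
A: 2·3+1·8 = 14 | 4·0+1·2+6·2 = 14
J: 2·3+1·0 = 6 | 4·0+1·0+6·1 = 6
Z: 2·7+1·2 = 16 | 4·2+1·8+6·0 = 16
gcd(2,1,4,1,6) = 1

Coefficients: [2, 1, 4, 1, 6]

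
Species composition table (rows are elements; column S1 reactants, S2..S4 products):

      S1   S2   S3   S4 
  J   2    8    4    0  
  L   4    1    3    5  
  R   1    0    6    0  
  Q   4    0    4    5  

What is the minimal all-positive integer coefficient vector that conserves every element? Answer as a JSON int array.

J: 6·2 = 12 | 1·8+1·4+4·0 = 12
L: 6·4 = 24 | 1·1+1·3+4·5 = 24
R: 6·1 = 6 | 1·0+1·6+4·0 = 6
Q: 6·4 = 24 | 1·0+1·4+4·5 = 24
gcd(6,1,1,4) = 1

Coefficients: [6, 1, 1, 4]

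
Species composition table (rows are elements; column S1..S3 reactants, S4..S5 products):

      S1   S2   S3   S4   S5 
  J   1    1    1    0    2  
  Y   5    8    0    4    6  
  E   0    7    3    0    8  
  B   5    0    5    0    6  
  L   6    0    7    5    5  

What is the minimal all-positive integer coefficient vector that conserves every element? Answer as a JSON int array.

Coefficients: [2, 4, 4, 3, 5]

J: 2·1+4·1+4·1 = 10 | 3·0+5·2 = 10
Y: 2·5+4·8+4·0 = 42 | 3·4+5·6 = 42
E: 2·0+4·7+4·3 = 40 | 3·0+5·8 = 40
B: 2·5+4·0+4·5 = 30 | 3·0+5·6 = 30
L: 2·6+4·0+4·7 = 40 | 3·5+5·5 = 40
gcd(2,4,4,3,5) = 1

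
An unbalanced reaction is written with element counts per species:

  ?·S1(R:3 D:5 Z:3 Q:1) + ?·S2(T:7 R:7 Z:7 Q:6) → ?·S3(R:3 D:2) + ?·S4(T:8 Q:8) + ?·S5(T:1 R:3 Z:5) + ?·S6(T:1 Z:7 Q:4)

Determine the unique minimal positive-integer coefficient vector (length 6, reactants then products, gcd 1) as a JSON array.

T: 2·0+3·7 = 21 | 5·0+2·8+4·1+1·1 = 21
R: 2·3+3·7 = 27 | 5·3+2·0+4·3+1·0 = 27
D: 2·5+3·0 = 10 | 5·2+2·0+4·0+1·0 = 10
Z: 2·3+3·7 = 27 | 5·0+2·0+4·5+1·7 = 27
Q: 2·1+3·6 = 20 | 5·0+2·8+4·0+1·4 = 20
gcd(2,3,5,2,4,1) = 1

Coefficients: [2, 3, 5, 2, 4, 1]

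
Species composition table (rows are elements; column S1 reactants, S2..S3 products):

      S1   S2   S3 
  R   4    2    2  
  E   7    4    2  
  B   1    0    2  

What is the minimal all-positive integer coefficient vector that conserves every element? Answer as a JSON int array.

R: 2·4 = 8 | 3·2+1·2 = 8
E: 2·7 = 14 | 3·4+1·2 = 14
B: 2·1 = 2 | 3·0+1·2 = 2
gcd(2,3,1) = 1

Coefficients: [2, 3, 1]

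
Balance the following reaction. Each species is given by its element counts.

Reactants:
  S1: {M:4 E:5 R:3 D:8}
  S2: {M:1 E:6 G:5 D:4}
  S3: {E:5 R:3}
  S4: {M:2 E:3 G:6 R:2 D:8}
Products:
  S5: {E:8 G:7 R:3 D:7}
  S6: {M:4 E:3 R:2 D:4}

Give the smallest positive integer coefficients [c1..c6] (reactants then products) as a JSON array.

M: 1·4+2·1+3·0+3·2 = 12 | 4·0+3·4 = 12
E: 1·5+2·6+3·5+3·3 = 41 | 4·8+3·3 = 41
G: 1·0+2·5+3·0+3·6 = 28 | 4·7+3·0 = 28
R: 1·3+2·0+3·3+3·2 = 18 | 4·3+3·2 = 18
D: 1·8+2·4+3·0+3·8 = 40 | 4·7+3·4 = 40
gcd(1,2,3,3,4,3) = 1

Coefficients: [1, 2, 3, 3, 4, 3]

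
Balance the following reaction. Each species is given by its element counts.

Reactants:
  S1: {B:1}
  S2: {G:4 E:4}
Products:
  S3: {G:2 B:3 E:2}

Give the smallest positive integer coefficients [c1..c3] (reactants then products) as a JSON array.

G: 6·0+1·4 = 4 | 2·2 = 4
B: 6·1+1·0 = 6 | 2·3 = 6
E: 6·0+1·4 = 4 | 2·2 = 4
gcd(6,1,2) = 1

Coefficients: [6, 1, 2]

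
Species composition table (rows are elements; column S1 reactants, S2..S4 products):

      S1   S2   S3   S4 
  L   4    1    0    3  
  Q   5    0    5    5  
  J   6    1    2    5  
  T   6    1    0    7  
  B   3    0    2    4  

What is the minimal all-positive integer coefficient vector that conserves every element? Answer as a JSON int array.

L: 2·4 = 8 | 5·1+1·0+1·3 = 8
Q: 2·5 = 10 | 5·0+1·5+1·5 = 10
J: 2·6 = 12 | 5·1+1·2+1·5 = 12
T: 2·6 = 12 | 5·1+1·0+1·7 = 12
B: 2·3 = 6 | 5·0+1·2+1·4 = 6
gcd(2,5,1,1) = 1

Coefficients: [2, 5, 1, 1]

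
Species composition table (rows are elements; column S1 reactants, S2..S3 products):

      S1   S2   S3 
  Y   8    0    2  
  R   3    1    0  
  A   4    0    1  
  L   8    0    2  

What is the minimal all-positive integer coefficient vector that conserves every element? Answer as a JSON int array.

Y: 1·8 = 8 | 3·0+4·2 = 8
R: 1·3 = 3 | 3·1+4·0 = 3
A: 1·4 = 4 | 3·0+4·1 = 4
L: 1·8 = 8 | 3·0+4·2 = 8
gcd(1,3,4) = 1

Coefficients: [1, 3, 4]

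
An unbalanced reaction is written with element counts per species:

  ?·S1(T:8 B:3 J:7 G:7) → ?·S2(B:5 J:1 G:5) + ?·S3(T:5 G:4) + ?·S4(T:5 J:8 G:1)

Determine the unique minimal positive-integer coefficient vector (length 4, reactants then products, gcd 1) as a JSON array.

T: 5·8 = 40 | 3·0+4·5+4·5 = 40
B: 5·3 = 15 | 3·5+4·0+4·0 = 15
J: 5·7 = 35 | 3·1+4·0+4·8 = 35
G: 5·7 = 35 | 3·5+4·4+4·1 = 35
gcd(5,3,4,4) = 1

Coefficients: [5, 3, 4, 4]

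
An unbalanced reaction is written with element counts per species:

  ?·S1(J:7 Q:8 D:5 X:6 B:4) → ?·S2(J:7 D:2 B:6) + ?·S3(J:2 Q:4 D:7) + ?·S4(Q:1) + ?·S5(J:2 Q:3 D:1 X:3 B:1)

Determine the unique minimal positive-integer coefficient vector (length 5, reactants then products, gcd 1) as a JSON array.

Coefficients: [3, 1, 1, 2, 6]

J: 3·7 = 21 | 1·7+1·2+2·0+6·2 = 21
Q: 3·8 = 24 | 1·0+1·4+2·1+6·3 = 24
D: 3·5 = 15 | 1·2+1·7+2·0+6·1 = 15
X: 3·6 = 18 | 1·0+1·0+2·0+6·3 = 18
B: 3·4 = 12 | 1·6+1·0+2·0+6·1 = 12
gcd(3,1,1,2,6) = 1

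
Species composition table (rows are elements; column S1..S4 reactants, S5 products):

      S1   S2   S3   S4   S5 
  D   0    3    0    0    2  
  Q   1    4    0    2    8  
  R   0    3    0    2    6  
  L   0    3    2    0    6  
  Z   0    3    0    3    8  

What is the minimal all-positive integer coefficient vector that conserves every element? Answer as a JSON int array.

D: 4·0+2·3+6·0+6·0 = 6 | 3·2 = 6
Q: 4·1+2·4+6·0+6·2 = 24 | 3·8 = 24
R: 4·0+2·3+6·0+6·2 = 18 | 3·6 = 18
L: 4·0+2·3+6·2+6·0 = 18 | 3·6 = 18
Z: 4·0+2·3+6·0+6·3 = 24 | 3·8 = 24
gcd(4,2,6,6,3) = 1

Coefficients: [4, 2, 6, 6, 3]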